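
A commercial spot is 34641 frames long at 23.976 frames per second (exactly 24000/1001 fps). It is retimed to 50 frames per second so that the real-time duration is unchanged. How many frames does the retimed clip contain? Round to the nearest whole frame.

72241 frames

Frames at target rate = 34641 × (50) / (24000/1001) = 11558547/160 ≈ 72240.919.
Nearest whole frame: 72241.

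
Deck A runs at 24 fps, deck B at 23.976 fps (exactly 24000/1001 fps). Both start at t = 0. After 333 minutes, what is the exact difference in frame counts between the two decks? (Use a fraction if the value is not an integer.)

479520/1001 frames

333 min = 19980 s.
A emits 24 × 19980 = 479520 frames; B emits 24000/1001 × 19980 = 479520000/1001.
Difference = 479520/1001 frames (≈ 479.0410); B is behind A.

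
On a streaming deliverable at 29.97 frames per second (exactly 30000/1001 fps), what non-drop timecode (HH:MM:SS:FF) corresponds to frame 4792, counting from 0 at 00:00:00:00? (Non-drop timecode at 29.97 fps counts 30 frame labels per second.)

00:02:39:22

4792 ÷ 30 = 159 full seconds, remainder 22 frames.
159 s = 0 h 2 min 39 s.
Timecode: 00:02:39:22.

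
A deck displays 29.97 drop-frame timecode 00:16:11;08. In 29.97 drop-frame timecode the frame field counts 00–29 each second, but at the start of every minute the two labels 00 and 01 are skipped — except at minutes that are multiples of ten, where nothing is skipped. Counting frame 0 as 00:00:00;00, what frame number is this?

29108

As if non-drop at 30 labels/s: (0 × 3600 + 16 × 60 + 11) × 30 + 8 = 29138.
Minute boundaries passed: 16; those not divisible by 10: 16 − 1 = 15; dropped labels = 2 × 15 = 30.
Actual frame index = 29138 − 30 = 29108.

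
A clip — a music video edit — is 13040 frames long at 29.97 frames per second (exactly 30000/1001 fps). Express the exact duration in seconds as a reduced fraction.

Running time = 13040 ÷ (30000/1001) = 13040 × 1001/30000 = 163163/375 s.

163163/375 seconds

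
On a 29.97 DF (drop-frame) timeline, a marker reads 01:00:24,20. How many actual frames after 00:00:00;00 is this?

108632

Complete 10-minute blocks: 6, each 17982 frames → 107892.
Remaining 0 whole minutes in the current block: 0 frames.
Within the current minute: 24 × 30 + 20 = 740. Total = 107892 + 0 + 740 = 108632.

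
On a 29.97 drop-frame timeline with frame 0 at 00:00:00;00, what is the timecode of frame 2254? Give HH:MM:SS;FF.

Ten DF minutes hold 17982 frames, so frame 2254 lies in block 0 (frames 0–17981) with 2254 frames into that block.
The block's first minute is 1800 frames and the rest 1798 each; 2254 frames reaches minute 1, so 0 × 18 + 1 × 2 = 2 labels have been skipped so far.
Adding those back, label number 2254 + 2 = 2256 at 30 labels/s is 75 s + 6 f = 0 h 1 min 15 s frame 6, i.e. 00:01:15;06.

00:01:15;06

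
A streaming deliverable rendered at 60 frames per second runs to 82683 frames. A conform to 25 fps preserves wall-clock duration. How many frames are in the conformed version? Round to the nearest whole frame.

Frames at target rate = 82683 × (25) / (60) = 137805/4 ≈ 34451.250.
Nearest whole frame: 34451.

34451 frames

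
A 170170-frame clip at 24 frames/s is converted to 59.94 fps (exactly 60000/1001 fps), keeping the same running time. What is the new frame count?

Target frames = source frames × (target rate / source rate) = 170170 × (60000/1001)/(24) = 170170 × 2500/1001 = 425000.

425000 frames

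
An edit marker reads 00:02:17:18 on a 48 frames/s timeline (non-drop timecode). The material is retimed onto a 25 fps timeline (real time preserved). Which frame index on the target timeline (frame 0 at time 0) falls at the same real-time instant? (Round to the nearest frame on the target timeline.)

Source frame index: (0×3600 + 2×60 + 17) × 48 + 18 = 6594.
Real time: 6594 / (48) = 1099/8 s.
Target frame: (1099/8) × (25) = 27475/8 ≈ 3434.375 → 3434.

frame 3434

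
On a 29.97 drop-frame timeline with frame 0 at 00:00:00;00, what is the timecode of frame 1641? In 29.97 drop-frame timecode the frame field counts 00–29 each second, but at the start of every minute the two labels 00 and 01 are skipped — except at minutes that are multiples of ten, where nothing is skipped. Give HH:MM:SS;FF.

Each 10-minute DF block holds 10 × 60 × 30 − 9 × 2 = 17982 frames. 1641 ÷ 17982 → 0 full blocks, remainder 1641.
Within the partial block the first minute is 1800 frames and each further minute 1798, so 0 further minute boundaries passed. Total skipped labels = 18 × 0 + 2 × 0 = 0.
Non-drop label index = 1641 + 0 = 1641; at 30 labels/s that is 00:00:54:21, i.e. DF 00:00:54;21.

00:00:54;21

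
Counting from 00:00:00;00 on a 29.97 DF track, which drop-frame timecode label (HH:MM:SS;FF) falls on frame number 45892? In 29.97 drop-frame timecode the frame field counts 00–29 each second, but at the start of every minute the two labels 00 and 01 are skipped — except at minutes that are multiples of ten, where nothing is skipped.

00:25:31;08

Ten DF minutes hold 17982 frames, so frame 45892 lies in block 2 (frames 35964–53945) with 9928 frames into that block.
The block's first minute is 1800 frames and the rest 1798 each; 9928 frames reaches minute 5, so 2 × 18 + 5 × 2 = 46 labels have been skipped so far.
Adding those back, label number 45892 + 46 = 45938 at 30 labels/s is 1531 s + 8 f = 0 h 25 min 31 s frame 8, i.e. 00:25:31;08.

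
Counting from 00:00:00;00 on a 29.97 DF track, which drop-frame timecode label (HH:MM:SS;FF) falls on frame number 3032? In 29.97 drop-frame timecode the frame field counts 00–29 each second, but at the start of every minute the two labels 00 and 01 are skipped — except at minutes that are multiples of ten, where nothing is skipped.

Ten DF minutes hold 17982 frames, so frame 3032 lies in block 0 (frames 0–17981) with 3032 frames into that block.
The block's first minute is 1800 frames and the rest 1798 each; 3032 frames reaches minute 1, so 0 × 18 + 1 × 2 = 2 labels have been skipped so far.
Adding those back, label number 3032 + 2 = 3034 at 30 labels/s is 101 s + 4 f = 0 h 1 min 41 s frame 4, i.e. 00:01:41;04.

00:01:41;04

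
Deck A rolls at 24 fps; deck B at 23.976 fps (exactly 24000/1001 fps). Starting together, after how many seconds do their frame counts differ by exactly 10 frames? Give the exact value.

The gap grows by |24000/1001 − 24| = 24/1001 frames per second.
Time for a 10-frame gap: 10 ÷ (24/1001) = 5005/12 s.

5005/12 seconds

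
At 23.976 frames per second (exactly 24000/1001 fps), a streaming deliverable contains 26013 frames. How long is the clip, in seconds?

Running time = 26013 / (24000/1001) = 1084.958875 s.

1084.958875 seconds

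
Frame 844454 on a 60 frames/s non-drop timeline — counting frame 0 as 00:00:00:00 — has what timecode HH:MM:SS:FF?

03:54:34:14

844454 ÷ 60 = 14074 full seconds, remainder 14 frames.
14074 s = 3 h 54 min 34 s.
Timecode: 03:54:34:14.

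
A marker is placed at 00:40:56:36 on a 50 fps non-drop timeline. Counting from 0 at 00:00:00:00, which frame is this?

Total seconds to the label: (0 × 3600 + 40 × 60 + 56) = 2456.
Frame index = 2456 × 50 + 36 = 122836.

122836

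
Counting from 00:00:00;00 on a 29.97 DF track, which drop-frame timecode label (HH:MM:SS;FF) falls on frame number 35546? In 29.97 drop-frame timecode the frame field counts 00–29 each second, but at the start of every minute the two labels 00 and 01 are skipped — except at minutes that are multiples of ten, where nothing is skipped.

00:19:46;02

Ten DF minutes hold 17982 frames, so frame 35546 lies in block 1 (frames 17982–35963) with 17564 frames into that block.
The block's first minute is 1800 frames and the rest 1798 each; 17564 frames reaches minute 9, so 1 × 18 + 9 × 2 = 36 labels have been skipped so far.
Adding those back, label number 35546 + 36 = 35582 at 30 labels/s is 1186 s + 2 f = 0 h 19 min 46 s frame 2, i.e. 00:19:46;02.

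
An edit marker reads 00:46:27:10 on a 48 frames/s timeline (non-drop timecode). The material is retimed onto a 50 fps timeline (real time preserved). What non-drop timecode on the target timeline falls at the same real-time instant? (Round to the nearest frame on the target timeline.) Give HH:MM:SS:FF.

Source frame index: (0×3600 + 46×60 + 27) × 48 + 10 = 133786.
Real time: 133786 / (48) = 66893/24 s.
Target frame: (66893/24) × (50) = 1672325/12 ≈ 139360.417 → 139360.
At 50 labels/s: frame 139360 → 00:46:27:10.

00:46:27:10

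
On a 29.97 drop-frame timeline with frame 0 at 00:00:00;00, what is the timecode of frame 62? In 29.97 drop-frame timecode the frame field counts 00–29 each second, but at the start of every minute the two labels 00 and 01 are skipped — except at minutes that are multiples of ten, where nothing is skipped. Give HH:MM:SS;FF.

00:00:02;02

Each 10-minute DF block holds 10 × 60 × 30 − 9 × 2 = 17982 frames. 62 ÷ 17982 → 0 full blocks, remainder 62.
Within the partial block the first minute is 1800 frames and each further minute 1798, so 0 further minute boundaries passed. Total skipped labels = 18 × 0 + 2 × 0 = 0.
Non-drop label index = 62 + 0 = 62; at 30 labels/s that is 00:00:02:02, i.e. DF 00:00:02;02.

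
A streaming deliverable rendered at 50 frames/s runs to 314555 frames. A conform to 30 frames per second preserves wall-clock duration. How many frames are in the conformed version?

Target frames = source frames × (target rate / source rate) = 314555 × (30)/(50) = 314555 × 3/5 = 188733.

188733 frames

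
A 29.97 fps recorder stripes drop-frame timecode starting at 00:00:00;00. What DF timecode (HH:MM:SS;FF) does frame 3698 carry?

00:02:03;12

Ten DF minutes hold 17982 frames, so frame 3698 lies in block 0 (frames 0–17981) with 3698 frames into that block.
The block's first minute is 1800 frames and the rest 1798 each; 3698 frames reaches minute 2, so 0 × 18 + 2 × 2 = 4 labels have been skipped so far.
Adding those back, label number 3698 + 4 = 3702 at 30 labels/s is 123 s + 12 f = 0 h 2 min 3 s frame 12, i.e. 00:02:03;12.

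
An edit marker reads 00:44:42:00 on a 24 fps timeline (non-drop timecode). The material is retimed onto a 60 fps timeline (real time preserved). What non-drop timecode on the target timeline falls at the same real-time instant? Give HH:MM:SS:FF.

Source frame index: (0×3600 + 44×60 + 42) × 24 + 0 = 64368.
Real time: 64368 / (24) = 2682 s.
Target frame: (2682) × (60) = 160920.
At 60 labels/s: frame 160920 → 00:44:42:00.

00:44:42:00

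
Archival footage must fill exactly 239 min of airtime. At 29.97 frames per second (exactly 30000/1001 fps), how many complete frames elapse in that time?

429770 frames

239 min = 14340 s.
Frames = 14340 × 30000/1001 = 430200000/1001 ≈ 429770.2298.
Complete frames: 429770.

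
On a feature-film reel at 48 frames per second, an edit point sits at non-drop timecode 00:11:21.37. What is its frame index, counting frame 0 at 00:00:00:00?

Total seconds to the label: (0 × 3600 + 11 × 60 + 21) = 681.
Frame index = 681 × 48 + 37 = 32725.

32725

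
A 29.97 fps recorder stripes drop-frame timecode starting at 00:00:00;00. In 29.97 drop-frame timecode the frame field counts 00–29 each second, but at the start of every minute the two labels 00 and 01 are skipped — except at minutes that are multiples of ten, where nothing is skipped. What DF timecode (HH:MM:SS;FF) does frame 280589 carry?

02:36:02;11

Each 10-minute DF block holds 10 × 60 × 30 − 9 × 2 = 17982 frames. 280589 ÷ 17982 → 15 full blocks, remainder 10859.
Within the partial block the first minute is 1800 frames and each further minute 1798, so 6 further minute boundaries passed. Total skipped labels = 18 × 15 + 2 × 6 = 282.
Non-drop label index = 280589 + 282 = 280871; at 30 labels/s that is 02:36:02:11, i.e. DF 02:36:02;11.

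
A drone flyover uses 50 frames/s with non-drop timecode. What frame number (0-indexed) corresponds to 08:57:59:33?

frame 1613983

Total seconds to the label: (8 × 3600 + 57 × 60 + 59) = 32279.
Frame index = 32279 × 50 + 33 = 1613983.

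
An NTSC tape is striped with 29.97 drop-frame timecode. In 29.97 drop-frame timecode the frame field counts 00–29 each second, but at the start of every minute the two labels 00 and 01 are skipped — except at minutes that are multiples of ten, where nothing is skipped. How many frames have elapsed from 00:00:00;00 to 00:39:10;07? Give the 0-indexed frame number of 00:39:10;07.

70435

Complete 10-minute blocks: 3, each 17982 frames → 53946.
Remaining 9 whole minutes in the current block: 1800 + 8 × 1798 = 16184 frames.
Within the current minute: 10 × 30 + 7 − 2 = 305 (labels ;00/;01 skipped at this minute). Total = 53946 + 16184 + 305 = 70435.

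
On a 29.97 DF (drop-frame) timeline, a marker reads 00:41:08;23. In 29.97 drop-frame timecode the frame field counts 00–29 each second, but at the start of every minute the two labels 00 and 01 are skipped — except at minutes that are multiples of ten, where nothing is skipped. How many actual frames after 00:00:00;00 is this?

73989

Complete 10-minute blocks: 4, each 17982 frames → 71928.
Remaining 1 whole minute in the current block: 1800 + 0 × 1798 = 1800 frames.
Within the current minute: 8 × 30 + 23 − 2 = 261 (labels ;00/;01 skipped at this minute). Total = 71928 + 1800 + 261 = 73989.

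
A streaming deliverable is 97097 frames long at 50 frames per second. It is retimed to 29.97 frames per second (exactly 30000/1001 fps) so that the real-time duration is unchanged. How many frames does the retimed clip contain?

58200 frames

Target frames = source frames × (target rate / source rate) = 97097 × (30000/1001)/(50) = 97097 × 600/1001 = 58200.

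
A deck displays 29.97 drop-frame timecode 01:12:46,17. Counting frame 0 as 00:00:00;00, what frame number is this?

Complete 10-minute blocks: 7, each 17982 frames → 125874.
Remaining 2 whole minutes in the current block: 1800 + 1 × 1798 = 3598 frames.
Within the current minute: 46 × 30 + 17 − 2 = 1395 (labels ;00/;01 skipped at this minute). Total = 125874 + 3598 + 1395 = 130867.

130867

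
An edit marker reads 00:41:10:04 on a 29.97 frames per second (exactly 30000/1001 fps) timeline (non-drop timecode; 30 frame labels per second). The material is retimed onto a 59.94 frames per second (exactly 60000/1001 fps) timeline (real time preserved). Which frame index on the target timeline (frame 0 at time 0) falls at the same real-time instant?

Source frame index: (0×3600 + 41×60 + 10) × 30 + 4 = 74104.
Real time: 74104 / (30000/1001) = 9272263/3750 s.
Target frame: (9272263/3750) × (60000/1001) = 148208.

frame 148208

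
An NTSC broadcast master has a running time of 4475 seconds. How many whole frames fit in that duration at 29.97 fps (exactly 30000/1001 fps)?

Frames = 4475 × 30000/1001 = 134250000/1001 ≈ 134115.8841.
Complete frames: 134115.

134115 frames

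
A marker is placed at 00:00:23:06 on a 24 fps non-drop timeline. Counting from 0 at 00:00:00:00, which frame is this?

frame 558

Total seconds to the label: (0 × 3600 + 0 × 60 + 23) = 23.
Frame index = 23 × 24 + 6 = 558.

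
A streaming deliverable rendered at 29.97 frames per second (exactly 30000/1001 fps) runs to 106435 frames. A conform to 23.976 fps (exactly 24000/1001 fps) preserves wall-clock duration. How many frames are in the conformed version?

Target frames = source frames × (target rate / source rate) = 106435 × (24000/1001)/(30000/1001) = 106435 × 4/5 = 85148.

85148 frames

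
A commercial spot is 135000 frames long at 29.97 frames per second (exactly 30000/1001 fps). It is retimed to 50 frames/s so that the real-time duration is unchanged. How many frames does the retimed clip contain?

225225 frames

Target frames = source frames × (target rate / source rate) = 135000 × (50)/(30000/1001) = 135000 × 1001/600 = 225225.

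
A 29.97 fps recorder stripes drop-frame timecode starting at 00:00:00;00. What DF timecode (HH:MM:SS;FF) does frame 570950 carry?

05:17:30;22

Each 10-minute DF block holds 10 × 60 × 30 − 9 × 2 = 17982 frames. 570950 ÷ 17982 → 31 full blocks, remainder 13508.
Within the partial block the first minute is 1800 frames and each further minute 1798, so 7 further minute boundaries passed. Total skipped labels = 18 × 31 + 2 × 7 = 572.
Non-drop label index = 570950 + 572 = 571522; at 30 labels/s that is 05:17:30:22, i.e. DF 05:17:30;22.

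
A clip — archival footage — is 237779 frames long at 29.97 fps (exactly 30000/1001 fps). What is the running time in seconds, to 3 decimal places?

Running time = 237779 × 1001/30000 = 238016779/30000 s ≈ 7933.893 s.

7933.893 seconds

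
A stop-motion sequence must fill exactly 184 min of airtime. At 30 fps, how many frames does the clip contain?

331200 frames

184 min = 11040 s.
Frames = 11040 × 30 = 331200.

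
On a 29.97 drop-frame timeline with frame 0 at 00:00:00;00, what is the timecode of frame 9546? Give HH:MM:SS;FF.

Each 10-minute DF block holds 10 × 60 × 30 − 9 × 2 = 17982 frames. 9546 ÷ 17982 → 0 full blocks, remainder 9546.
Within the partial block the first minute is 1800 frames and each further minute 1798, so 5 further minute boundaries passed. Total skipped labels = 18 × 0 + 2 × 5 = 10.
Non-drop label index = 9546 + 10 = 9556; at 30 labels/s that is 00:05:18:16, i.e. DF 00:05:18;16.

00:05:18;16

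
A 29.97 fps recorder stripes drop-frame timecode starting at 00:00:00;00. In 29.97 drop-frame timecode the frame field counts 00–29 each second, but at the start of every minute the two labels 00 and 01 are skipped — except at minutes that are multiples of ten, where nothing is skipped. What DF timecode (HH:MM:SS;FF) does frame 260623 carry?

Each 10-minute DF block holds 10 × 60 × 30 − 9 × 2 = 17982 frames. 260623 ÷ 17982 → 14 full blocks, remainder 8875.
Within the partial block the first minute is 1800 frames and each further minute 1798, so 4 further minute boundaries passed. Total skipped labels = 18 × 14 + 2 × 4 = 260.
Non-drop label index = 260623 + 260 = 260883; at 30 labels/s that is 02:24:56:03, i.e. DF 02:24:56;03.

02:24:56;03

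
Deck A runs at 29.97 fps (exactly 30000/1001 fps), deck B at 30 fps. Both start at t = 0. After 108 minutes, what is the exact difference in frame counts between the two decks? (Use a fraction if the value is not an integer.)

108 min = 6480 s.
A emits 30000/1001 × 6480 = 194400000/1001 frames; B emits 30 × 6480 = 194400.
Difference = 194400/1001 frames (≈ 194.2058); B is ahead of A.

194400/1001 frames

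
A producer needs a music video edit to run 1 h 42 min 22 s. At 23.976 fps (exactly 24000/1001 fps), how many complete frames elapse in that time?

147260 frames

1 h 42 min 22 s = 6142 s.
Frames = 6142 × 24000/1001 = 147408000/1001 ≈ 147260.7393.
Complete frames: 147260.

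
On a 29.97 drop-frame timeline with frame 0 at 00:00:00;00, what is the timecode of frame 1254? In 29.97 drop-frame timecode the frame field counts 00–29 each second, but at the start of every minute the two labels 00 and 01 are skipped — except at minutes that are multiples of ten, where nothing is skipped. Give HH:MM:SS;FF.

Each 10-minute DF block holds 10 × 60 × 30 − 9 × 2 = 17982 frames. 1254 ÷ 17982 → 0 full blocks, remainder 1254.
Within the partial block the first minute is 1800 frames and each further minute 1798, so 0 further minute boundaries passed. Total skipped labels = 18 × 0 + 2 × 0 = 0.
Non-drop label index = 1254 + 0 = 1254; at 30 labels/s that is 00:00:41:24, i.e. DF 00:00:41;24.

00:00:41;24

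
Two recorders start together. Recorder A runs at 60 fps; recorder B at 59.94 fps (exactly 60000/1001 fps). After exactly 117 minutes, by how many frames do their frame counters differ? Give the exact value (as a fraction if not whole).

32400/77 frames

117 min = 7020 s.
A emits 60 × 7020 = 421200 frames; B emits 60000/1001 × 7020 = 32400000/77.
Difference = 32400/77 frames (≈ 420.7792); B is behind A.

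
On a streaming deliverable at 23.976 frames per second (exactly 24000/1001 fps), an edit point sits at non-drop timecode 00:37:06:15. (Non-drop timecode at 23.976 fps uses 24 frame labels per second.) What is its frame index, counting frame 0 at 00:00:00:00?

53439

Total seconds to the label: (0 × 3600 + 37 × 60 + 6) = 2226.
Frame index = 2226 × 24 + 15 = 53439.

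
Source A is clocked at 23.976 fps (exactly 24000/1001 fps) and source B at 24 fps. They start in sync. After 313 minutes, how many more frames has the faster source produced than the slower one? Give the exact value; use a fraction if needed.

313 min = 18780 s.
A emits 24000/1001 × 18780 = 450720000/1001 frames; B emits 24 × 18780 = 450720.
Difference = 450720/1001 frames (≈ 450.2697); B is ahead of A.

450720/1001 frames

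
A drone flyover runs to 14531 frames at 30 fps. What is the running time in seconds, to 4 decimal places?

484.3667 seconds

Running time = 14531 × 1/30 = 14531/30 s ≈ 484.3667 s.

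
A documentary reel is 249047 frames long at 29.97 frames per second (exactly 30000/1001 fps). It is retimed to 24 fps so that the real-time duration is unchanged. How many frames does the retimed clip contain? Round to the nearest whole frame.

199437 frames

Frames at target rate = 249047 × (24) / (30000/1001) = 249296047/1250 ≈ 199436.838.
Nearest whole frame: 199437.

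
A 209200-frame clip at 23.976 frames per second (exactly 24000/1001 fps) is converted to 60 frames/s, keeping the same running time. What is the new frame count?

Target frames = source frames × (target rate / source rate) = 209200 × (60)/(24000/1001) = 209200 × 1001/400 = 523523.

523523 frames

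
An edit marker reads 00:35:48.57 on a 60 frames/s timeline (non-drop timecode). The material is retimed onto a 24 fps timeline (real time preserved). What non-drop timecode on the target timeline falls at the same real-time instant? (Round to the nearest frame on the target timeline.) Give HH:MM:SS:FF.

00:35:48:23

Source frame index: (0×3600 + 35×60 + 48) × 60 + 57 = 128937.
Real time: 128937 / (60) = 42979/20 s.
Target frame: (42979/20) × (24) = 257874/5 ≈ 51574.800 → 51575.
At 24 labels/s: frame 51575 → 00:35:48:23.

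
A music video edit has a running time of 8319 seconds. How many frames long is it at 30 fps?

Frames = 8319 × 30 = 249570.

249570 frames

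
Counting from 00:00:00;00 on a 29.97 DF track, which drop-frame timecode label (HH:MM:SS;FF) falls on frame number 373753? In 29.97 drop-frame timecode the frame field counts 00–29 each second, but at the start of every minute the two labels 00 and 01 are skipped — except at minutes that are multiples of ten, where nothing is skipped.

03:27:50;27

Ten DF minutes hold 17982 frames, so frame 373753 lies in block 20 (frames 359640–377621) with 14113 frames into that block.
The block's first minute is 1800 frames and the rest 1798 each; 14113 frames reaches minute 7, so 20 × 18 + 7 × 2 = 374 labels have been skipped so far.
Adding those back, label number 373753 + 374 = 374127 at 30 labels/s is 12470 s + 27 f = 3 h 27 min 50 s frame 27, i.e. 03:27:50;27.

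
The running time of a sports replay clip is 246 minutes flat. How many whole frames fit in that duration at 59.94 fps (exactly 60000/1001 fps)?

246 min = 14760 s.
Frames = 14760 × 60000/1001 = 885600000/1001 ≈ 884715.2847.
Complete frames: 884715.

884715 frames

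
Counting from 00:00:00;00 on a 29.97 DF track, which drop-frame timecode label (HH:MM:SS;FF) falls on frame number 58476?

Ten DF minutes hold 17982 frames, so frame 58476 lies in block 3 (frames 53946–71927) with 4530 frames into that block.
The block's first minute is 1800 frames and the rest 1798 each; 4530 frames reaches minute 2, so 3 × 18 + 2 × 2 = 58 labels have been skipped so far.
Adding those back, label number 58476 + 58 = 58534 at 30 labels/s is 1951 s + 4 f = 0 h 32 min 31 s frame 4, i.e. 00:32:31;04.

00:32:31;04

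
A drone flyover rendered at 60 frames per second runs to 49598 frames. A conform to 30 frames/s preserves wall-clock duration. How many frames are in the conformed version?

24799 frames

Frames at target rate = 49598 × (30) / (60) = 24799.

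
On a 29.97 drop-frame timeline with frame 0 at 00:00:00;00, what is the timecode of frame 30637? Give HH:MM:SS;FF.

00:17:02;09

Each 10-minute DF block holds 10 × 60 × 30 − 9 × 2 = 17982 frames. 30637 ÷ 17982 → 1 full block, remainder 12655.
Within the partial block the first minute is 1800 frames and each further minute 1798, so 7 further minute boundaries passed. Total skipped labels = 18 × 1 + 2 × 7 = 32.
Non-drop label index = 30637 + 32 = 30669; at 30 labels/s that is 00:17:02:09, i.e. DF 00:17:02;09.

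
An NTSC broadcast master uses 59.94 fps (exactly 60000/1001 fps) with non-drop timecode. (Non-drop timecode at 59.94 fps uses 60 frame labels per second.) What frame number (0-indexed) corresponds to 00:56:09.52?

202192

Total seconds to the label: (0 × 3600 + 56 × 60 + 9) = 3369.
Frame index = 3369 × 60 + 52 = 202192.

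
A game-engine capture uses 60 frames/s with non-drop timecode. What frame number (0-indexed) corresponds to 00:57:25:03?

Total seconds to the label: (0 × 3600 + 57 × 60 + 25) = 3445.
Frame index = 3445 × 60 + 3 = 206703.

frame 206703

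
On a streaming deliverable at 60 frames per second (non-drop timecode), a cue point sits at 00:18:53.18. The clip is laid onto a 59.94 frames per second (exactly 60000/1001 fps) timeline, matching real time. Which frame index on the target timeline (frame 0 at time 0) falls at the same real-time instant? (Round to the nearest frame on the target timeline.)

Source frame index: (0×3600 + 18×60 + 53) × 60 + 18 = 67998.
Real time: 67998 / (60) = 11333/10 s.
Target frame: (11333/10) × (60000/1001) = 9714000/143 ≈ 67930.070 → 67930.

frame 67930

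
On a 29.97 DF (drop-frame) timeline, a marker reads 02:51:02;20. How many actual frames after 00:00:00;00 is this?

Complete 10-minute blocks: 17, each 17982 frames → 305694.
Remaining 1 whole minute in the current block: 1800 + 0 × 1798 = 1800 frames.
Within the current minute: 2 × 30 + 20 − 2 = 78 (labels ;00/;01 skipped at this minute). Total = 305694 + 1800 + 78 = 307572.

307572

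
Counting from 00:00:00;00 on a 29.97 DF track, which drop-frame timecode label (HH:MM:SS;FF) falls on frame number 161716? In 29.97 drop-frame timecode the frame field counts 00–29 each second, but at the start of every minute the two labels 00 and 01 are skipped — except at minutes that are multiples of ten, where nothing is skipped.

01:29:55;28

Each 10-minute DF block holds 10 × 60 × 30 − 9 × 2 = 17982 frames. 161716 ÷ 17982 → 8 full blocks, remainder 17860.
Within the partial block the first minute is 1800 frames and each further minute 1798, so 9 further minute boundaries passed. Total skipped labels = 18 × 8 + 2 × 9 = 162.
Non-drop label index = 161716 + 162 = 161878; at 30 labels/s that is 01:29:55:28, i.e. DF 01:29:55;28.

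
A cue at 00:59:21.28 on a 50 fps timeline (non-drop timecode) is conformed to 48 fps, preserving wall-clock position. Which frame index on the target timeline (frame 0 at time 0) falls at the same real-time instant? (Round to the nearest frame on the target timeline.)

Source frame index: (0×3600 + 59×60 + 21) × 50 + 28 = 178078.
Real time: 178078 / (50) = 89039/25 s.
Target frame: (89039/25) × (48) = 4273872/25 ≈ 170954.880 → 170955.

frame 170955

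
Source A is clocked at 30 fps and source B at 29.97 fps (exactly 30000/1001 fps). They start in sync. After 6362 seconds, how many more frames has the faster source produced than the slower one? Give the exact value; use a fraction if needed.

A emits 30 × 6362 = 190860 frames; B emits 30000/1001 × 6362 = 190860000/1001.
Difference = 190860/1001 frames (≈ 190.6693); B is behind A.

190860/1001 frames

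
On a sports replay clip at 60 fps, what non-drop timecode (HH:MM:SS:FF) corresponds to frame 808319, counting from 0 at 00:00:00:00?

03:44:31:59

808319 ÷ 60 = 13471 full seconds, remainder 59 frames.
13471 s = 3 h 44 min 31 s.
Timecode: 03:44:31:59.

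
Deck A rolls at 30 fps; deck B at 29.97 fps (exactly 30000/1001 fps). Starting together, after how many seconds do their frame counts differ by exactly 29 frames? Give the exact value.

The gap grows by |30000/1001 − 30| = 30/1001 frames per second.
Time for a 29-frame gap: 29 ÷ (30/1001) = 29029/30 s.

29029/30 seconds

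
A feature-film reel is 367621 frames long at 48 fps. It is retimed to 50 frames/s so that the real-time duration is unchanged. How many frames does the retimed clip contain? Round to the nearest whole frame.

Frames at target rate = 367621 × (50) / (48) = 9190525/24 ≈ 382938.542.
Nearest whole frame: 382939.

382939 frames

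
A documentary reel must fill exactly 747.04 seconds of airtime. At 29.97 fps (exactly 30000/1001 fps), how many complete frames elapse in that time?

Frames = 747.04 × 30000/1001 = 3201600/143 ≈ 22388.8112.
Complete frames: 22388.

22388 frames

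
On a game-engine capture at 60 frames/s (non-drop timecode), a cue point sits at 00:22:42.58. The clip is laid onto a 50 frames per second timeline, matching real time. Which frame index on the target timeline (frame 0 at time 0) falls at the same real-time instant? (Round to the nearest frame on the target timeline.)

frame 68148

Source frame index: (0×3600 + 22×60 + 42) × 60 + 58 = 81778.
Real time: 81778 / (60) = 40889/30 s.
Target frame: (40889/30) × (50) = 204445/3 ≈ 68148.333 → 68148.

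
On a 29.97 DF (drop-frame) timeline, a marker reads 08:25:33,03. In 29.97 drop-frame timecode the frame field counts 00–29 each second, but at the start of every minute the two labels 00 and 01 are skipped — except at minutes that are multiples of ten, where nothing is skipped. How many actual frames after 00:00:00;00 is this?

Complete 10-minute blocks: 50, each 17982 frames → 899100.
Remaining 5 whole minutes in the current block: 1800 + 4 × 1798 = 8992 frames.
Within the current minute: 33 × 30 + 3 − 2 = 991 (labels ;00/;01 skipped at this minute). Total = 899100 + 8992 + 991 = 909083.

909083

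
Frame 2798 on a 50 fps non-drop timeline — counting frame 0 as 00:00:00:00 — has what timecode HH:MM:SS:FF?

2798 ÷ 50 = 55 full seconds, remainder 48 frames.
55 s = 0 h 0 min 55 s.
Timecode: 00:00:55:48.

00:00:55:48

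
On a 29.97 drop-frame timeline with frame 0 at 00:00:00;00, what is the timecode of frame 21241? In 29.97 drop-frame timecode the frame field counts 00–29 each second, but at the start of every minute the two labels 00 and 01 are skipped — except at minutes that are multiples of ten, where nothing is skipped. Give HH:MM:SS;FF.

Ten DF minutes hold 17982 frames, so frame 21241 lies in block 1 (frames 17982–35963) with 3259 frames into that block.
The block's first minute is 1800 frames and the rest 1798 each; 3259 frames reaches minute 1, so 1 × 18 + 1 × 2 = 20 labels have been skipped so far.
Adding those back, label number 21241 + 20 = 21261 at 30 labels/s is 708 s + 21 f = 0 h 11 min 48 s frame 21, i.e. 00:11:48;21.

00:11:48;21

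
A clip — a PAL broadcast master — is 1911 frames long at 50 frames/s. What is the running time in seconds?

Running time = 1911 / (50) = 38.22 s.

38.22 seconds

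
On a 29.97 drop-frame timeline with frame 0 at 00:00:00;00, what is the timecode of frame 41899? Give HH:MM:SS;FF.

Each 10-minute DF block holds 10 × 60 × 30 − 9 × 2 = 17982 frames. 41899 ÷ 17982 → 2 full blocks, remainder 5935.
Within the partial block the first minute is 1800 frames and each further minute 1798, so 3 further minute boundaries passed. Total skipped labels = 18 × 2 + 2 × 3 = 42.
Non-drop label index = 41899 + 42 = 41941; at 30 labels/s that is 00:23:18:01, i.e. DF 00:23:18;01.

00:23:18;01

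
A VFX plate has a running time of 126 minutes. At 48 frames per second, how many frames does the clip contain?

126 min = 7560 s.
Frames = 7560 × 48 = 362880.

362880 frames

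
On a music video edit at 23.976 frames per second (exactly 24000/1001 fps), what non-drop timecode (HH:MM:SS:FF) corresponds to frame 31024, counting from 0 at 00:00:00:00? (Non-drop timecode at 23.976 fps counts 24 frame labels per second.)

31024 ÷ 24 = 1292 full seconds, remainder 16 frames.
1292 s = 0 h 21 min 32 s.
Timecode: 00:21:32:16.

00:21:32:16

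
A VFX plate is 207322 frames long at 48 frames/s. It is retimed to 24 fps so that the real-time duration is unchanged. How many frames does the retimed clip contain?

Frames at target rate = 207322 × (24) / (48) = 103661.

103661 frames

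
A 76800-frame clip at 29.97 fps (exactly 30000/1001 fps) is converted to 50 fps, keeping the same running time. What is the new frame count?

128128 frames

Target frames = source frames × (target rate / source rate) = 76800 × (50)/(30000/1001) = 76800 × 1001/600 = 128128.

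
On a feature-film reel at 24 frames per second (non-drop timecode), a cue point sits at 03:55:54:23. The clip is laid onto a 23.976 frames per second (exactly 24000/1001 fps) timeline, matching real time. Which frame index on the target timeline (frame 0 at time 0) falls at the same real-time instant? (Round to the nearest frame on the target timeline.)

Source frame index: (3×3600 + 55×60 + 54) × 24 + 23 = 339719.
Real time: 339719 / (24) = 339719/24 s.
Target frame: (339719/24) × (24000/1001) = 339719000/1001 ≈ 339379.620 → 339380.

frame 339380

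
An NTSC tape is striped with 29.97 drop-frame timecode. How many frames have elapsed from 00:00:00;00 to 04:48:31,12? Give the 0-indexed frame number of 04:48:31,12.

518822

As if non-drop at 30 labels/s: (4 × 3600 + 48 × 60 + 31) × 30 + 12 = 519342.
Minute boundaries passed: 288; those not divisible by 10: 288 − 28 = 260; dropped labels = 2 × 260 = 520.
Actual frame index = 519342 − 520 = 518822.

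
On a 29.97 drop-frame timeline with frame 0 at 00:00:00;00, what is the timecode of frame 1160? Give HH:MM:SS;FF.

Ten DF minutes hold 17982 frames, so frame 1160 lies in block 0 (frames 0–17981) with 1160 frames into that block.
The block's first minute is 1800 frames and the rest 1798 each; 1160 frames reaches minute 0, so 0 × 18 + 0 × 2 = 0 labels have been skipped so far.
Adding those back, label number 1160 + 0 = 1160 at 30 labels/s is 38 s + 20 f = 0 h 0 min 38 s frame 20, i.e. 00:00:38;20.

00:00:38;20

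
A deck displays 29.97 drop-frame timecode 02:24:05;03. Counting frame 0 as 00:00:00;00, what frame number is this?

Complete 10-minute blocks: 14, each 17982 frames → 251748.
Remaining 4 whole minutes in the current block: 1800 + 3 × 1798 = 7194 frames.
Within the current minute: 5 × 30 + 3 − 2 = 151 (labels ;00/;01 skipped at this minute). Total = 251748 + 7194 + 151 = 259093.

259093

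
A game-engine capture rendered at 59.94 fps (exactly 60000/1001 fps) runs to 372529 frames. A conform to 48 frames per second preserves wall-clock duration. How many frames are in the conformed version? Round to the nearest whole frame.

Frames at target rate = 372529 × (48) / (60000/1001) = 372901529/1250 ≈ 298321.223.
Nearest whole frame: 298321.

298321 frames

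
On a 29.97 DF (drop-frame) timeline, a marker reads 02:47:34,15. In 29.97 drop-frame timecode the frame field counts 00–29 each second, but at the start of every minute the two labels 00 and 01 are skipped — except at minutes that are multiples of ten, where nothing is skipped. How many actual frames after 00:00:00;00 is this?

301333

Complete 10-minute blocks: 16, each 17982 frames → 287712.
Remaining 7 whole minutes in the current block: 1800 + 6 × 1798 = 12588 frames.
Within the current minute: 34 × 30 + 15 − 2 = 1033 (labels ;00/;01 skipped at this minute). Total = 287712 + 12588 + 1033 = 301333.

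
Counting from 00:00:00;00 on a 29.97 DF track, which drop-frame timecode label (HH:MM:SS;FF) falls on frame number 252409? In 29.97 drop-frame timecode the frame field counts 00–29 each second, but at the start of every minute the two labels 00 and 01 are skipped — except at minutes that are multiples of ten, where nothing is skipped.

Each 10-minute DF block holds 10 × 60 × 30 − 9 × 2 = 17982 frames. 252409 ÷ 17982 → 14 full blocks, remainder 661.
Within the partial block the first minute is 1800 frames and each further minute 1798, so 0 further minute boundaries passed. Total skipped labels = 18 × 14 + 2 × 0 = 252.
Non-drop label index = 252409 + 252 = 252661; at 30 labels/s that is 02:20:22:01, i.e. DF 02:20:22;01.

02:20:22;01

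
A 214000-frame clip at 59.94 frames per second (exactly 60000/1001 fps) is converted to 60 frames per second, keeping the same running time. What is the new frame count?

Target frames = source frames × (target rate / source rate) = 214000 × (60)/(60000/1001) = 214000 × 1001/1000 = 214214.

214214 frames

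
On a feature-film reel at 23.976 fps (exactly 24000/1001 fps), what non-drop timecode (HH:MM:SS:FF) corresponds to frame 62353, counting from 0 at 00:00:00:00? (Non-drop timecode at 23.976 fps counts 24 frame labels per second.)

00:43:18:01

62353 ÷ 24 = 2598 full seconds, remainder 1 frame.
2598 s = 0 h 43 min 18 s.
Timecode: 00:43:18:01.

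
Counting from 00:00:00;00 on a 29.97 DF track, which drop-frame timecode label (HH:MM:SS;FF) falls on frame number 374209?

03:28:06;05

Ten DF minutes hold 17982 frames, so frame 374209 lies in block 20 (frames 359640–377621) with 14569 frames into that block.
The block's first minute is 1800 frames and the rest 1798 each; 14569 frames reaches minute 8, so 20 × 18 + 8 × 2 = 376 labels have been skipped so far.
Adding those back, label number 374209 + 376 = 374585 at 30 labels/s is 12486 s + 5 f = 3 h 28 min 6 s frame 5, i.e. 03:28:06;05.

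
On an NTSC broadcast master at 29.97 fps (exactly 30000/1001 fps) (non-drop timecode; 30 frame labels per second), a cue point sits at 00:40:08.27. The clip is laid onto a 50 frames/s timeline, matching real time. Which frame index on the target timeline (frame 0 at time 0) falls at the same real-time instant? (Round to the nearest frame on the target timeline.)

Source frame index: (0×3600 + 40×60 + 8) × 30 + 27 = 72267.
Real time: 72267 / (30000/1001) = 24113089/10000 s.
Target frame: (24113089/10000) × (50) = 24113089/200 ≈ 120565.445 → 120565.

frame 120565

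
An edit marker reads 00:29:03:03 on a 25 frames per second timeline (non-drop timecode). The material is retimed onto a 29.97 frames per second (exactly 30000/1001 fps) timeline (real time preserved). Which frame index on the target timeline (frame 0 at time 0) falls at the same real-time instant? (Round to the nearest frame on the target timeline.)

Source frame index: (0×3600 + 29×60 + 3) × 25 + 3 = 43578.
Real time: 43578 / (25) = 43578/25 s.
Target frame: (43578/25) × (30000/1001) = 52293600/1001 ≈ 52241.359 → 52241.

frame 52241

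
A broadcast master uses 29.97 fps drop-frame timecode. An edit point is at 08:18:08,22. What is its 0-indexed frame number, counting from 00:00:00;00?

As if non-drop at 30 labels/s: (8 × 3600 + 18 × 60 + 8) × 30 + 22 = 896662.
Minute boundaries passed: 498; those not divisible by 10: 498 − 49 = 449; dropped labels = 2 × 449 = 898.
Actual frame index = 896662 − 898 = 895764.

895764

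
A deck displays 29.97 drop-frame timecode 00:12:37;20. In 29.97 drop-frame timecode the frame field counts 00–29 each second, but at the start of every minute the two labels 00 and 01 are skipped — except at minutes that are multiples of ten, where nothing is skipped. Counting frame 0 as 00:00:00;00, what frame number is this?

Complete 10-minute blocks: 1, each 17982 frames → 17982.
Remaining 2 whole minutes in the current block: 1800 + 1 × 1798 = 3598 frames.
Within the current minute: 37 × 30 + 20 − 2 = 1128 (labels ;00/;01 skipped at this minute). Total = 17982 + 3598 + 1128 = 22708.

22708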